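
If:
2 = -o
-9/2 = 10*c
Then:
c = -9/20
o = -2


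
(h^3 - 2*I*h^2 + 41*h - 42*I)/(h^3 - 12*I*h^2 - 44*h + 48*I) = (h^3 - 2*I*h^2 + 41*h - 42*I)/(h^3 - 12*I*h^2 - 44*h + 48*I)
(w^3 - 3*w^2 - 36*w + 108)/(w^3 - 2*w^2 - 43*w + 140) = (w^3 - 3*w^2 - 36*w + 108)/(w^3 - 2*w^2 - 43*w + 140)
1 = 1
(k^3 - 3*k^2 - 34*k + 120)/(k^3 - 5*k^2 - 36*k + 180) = (k - 4)/(k - 6)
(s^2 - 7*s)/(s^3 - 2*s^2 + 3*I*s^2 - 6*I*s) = (s - 7)/(s^2 + s*(-2 + 3*I) - 6*I)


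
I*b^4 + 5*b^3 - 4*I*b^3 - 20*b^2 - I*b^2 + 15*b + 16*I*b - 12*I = (b - 3)*(b - 4*I)*(b - I)*(I*b - I)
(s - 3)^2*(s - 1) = s^3 - 7*s^2 + 15*s - 9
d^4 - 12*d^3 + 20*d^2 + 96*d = d*(d - 8)*(d - 6)*(d + 2)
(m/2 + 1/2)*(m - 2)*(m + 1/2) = m^3/2 - m^2/4 - 5*m/4 - 1/2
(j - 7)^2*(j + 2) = j^3 - 12*j^2 + 21*j + 98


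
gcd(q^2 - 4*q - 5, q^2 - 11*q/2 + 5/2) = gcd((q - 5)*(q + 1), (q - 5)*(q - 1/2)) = q - 5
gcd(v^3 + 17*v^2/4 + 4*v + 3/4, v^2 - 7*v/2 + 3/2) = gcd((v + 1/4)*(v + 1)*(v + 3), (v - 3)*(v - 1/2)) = 1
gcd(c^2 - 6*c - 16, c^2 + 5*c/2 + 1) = c + 2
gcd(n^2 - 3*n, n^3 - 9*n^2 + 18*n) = n^2 - 3*n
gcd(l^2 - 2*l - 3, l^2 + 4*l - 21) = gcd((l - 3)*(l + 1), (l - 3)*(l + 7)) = l - 3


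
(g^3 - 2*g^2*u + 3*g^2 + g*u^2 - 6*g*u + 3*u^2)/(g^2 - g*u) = g - u + 3 - 3*u/g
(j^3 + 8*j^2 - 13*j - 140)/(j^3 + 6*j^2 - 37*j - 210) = (j - 4)/(j - 6)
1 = 1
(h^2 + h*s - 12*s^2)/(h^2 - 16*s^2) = (-h + 3*s)/(-h + 4*s)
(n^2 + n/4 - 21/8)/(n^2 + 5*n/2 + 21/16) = 2*(2*n - 3)/(4*n + 3)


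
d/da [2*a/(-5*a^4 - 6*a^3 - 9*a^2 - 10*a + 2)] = 2*(15*a^4 + 12*a^3 + 9*a^2 + 2)/(25*a^8 + 60*a^7 + 126*a^6 + 208*a^5 + 181*a^4 + 156*a^3 + 64*a^2 - 40*a + 4)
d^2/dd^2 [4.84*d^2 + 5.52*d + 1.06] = 9.68000000000000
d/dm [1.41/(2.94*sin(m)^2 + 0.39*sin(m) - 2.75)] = -(8.2908*sin(m) + 0.5499)*cos(m)/(2.94*sin(m)^2 + 0.39*sin(m) - 2.75)^2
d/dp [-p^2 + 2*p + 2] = 2 - 2*p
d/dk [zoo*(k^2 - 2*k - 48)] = zoo*(k - 1)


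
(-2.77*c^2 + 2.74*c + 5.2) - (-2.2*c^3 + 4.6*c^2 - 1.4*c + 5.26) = 2.2*c^3 - 7.37*c^2 + 4.14*c - 0.0599999999999996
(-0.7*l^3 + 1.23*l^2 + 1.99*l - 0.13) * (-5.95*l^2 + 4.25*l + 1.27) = 4.165*l^5 - 10.2935*l^4 - 7.502*l^3 + 10.7931*l^2 + 1.9748*l - 0.1651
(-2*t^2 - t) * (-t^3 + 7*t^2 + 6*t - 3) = 2*t^5 - 13*t^4 - 19*t^3 + 3*t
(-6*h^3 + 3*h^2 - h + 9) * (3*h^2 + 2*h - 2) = -18*h^5 - 3*h^4 + 15*h^3 + 19*h^2 + 20*h - 18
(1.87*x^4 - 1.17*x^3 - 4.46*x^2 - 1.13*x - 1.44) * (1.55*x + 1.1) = 2.8985*x^5 + 0.2435*x^4 - 8.2*x^3 - 6.6575*x^2 - 3.475*x - 1.584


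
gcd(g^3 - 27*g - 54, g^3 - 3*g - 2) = 1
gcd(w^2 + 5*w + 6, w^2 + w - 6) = w + 3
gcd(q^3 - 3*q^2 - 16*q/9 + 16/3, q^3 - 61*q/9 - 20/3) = q^2 - 5*q/3 - 4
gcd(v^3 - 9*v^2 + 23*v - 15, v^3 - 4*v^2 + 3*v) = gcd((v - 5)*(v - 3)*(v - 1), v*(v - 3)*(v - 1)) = v^2 - 4*v + 3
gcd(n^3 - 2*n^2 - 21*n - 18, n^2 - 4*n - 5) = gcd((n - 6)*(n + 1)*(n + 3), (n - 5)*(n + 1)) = n + 1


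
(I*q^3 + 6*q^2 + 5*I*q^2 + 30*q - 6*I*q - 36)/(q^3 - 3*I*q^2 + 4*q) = (I*q^3 + q^2*(6 + 5*I) + 6*q*(5 - I) - 36)/(q*(q^2 - 3*I*q + 4))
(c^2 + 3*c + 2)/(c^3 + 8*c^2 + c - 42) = (c^2 + 3*c + 2)/(c^3 + 8*c^2 + c - 42)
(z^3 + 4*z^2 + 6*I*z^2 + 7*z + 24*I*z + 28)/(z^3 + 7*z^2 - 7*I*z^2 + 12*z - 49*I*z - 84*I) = (z^2 + 6*I*z + 7)/(z^2 + z*(3 - 7*I) - 21*I)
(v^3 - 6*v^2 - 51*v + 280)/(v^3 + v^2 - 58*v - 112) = (v - 5)/(v + 2)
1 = 1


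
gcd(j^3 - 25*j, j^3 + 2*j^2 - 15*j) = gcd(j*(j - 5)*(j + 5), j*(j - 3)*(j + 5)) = j^2 + 5*j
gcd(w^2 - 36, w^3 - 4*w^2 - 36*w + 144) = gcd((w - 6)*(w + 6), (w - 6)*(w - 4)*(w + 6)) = w^2 - 36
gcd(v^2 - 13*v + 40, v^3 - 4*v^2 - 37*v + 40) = v - 8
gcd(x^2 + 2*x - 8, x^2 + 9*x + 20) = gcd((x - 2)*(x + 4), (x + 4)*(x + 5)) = x + 4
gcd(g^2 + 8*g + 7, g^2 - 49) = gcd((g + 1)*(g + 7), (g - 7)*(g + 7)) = g + 7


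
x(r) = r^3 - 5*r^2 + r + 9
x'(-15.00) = 826.00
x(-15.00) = -4506.00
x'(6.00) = 49.00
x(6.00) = 51.00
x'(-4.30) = 99.47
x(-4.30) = -167.26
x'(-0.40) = 5.48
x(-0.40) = 7.74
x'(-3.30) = 66.67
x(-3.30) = -84.69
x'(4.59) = 18.30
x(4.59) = 4.95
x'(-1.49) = 22.56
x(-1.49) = -6.90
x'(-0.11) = 2.14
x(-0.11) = 8.83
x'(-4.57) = 109.35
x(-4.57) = -195.44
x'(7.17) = 83.53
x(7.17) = 127.73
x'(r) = 3*r^2 - 10*r + 1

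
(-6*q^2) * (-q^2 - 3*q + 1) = 6*q^4 + 18*q^3 - 6*q^2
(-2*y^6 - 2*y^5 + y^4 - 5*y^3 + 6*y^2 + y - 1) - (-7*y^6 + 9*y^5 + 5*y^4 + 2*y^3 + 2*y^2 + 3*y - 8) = 5*y^6 - 11*y^5 - 4*y^4 - 7*y^3 + 4*y^2 - 2*y + 7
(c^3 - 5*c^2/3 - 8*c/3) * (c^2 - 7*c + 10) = c^5 - 26*c^4/3 + 19*c^3 + 2*c^2 - 80*c/3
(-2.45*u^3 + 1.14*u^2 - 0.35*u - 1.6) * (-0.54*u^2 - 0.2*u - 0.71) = 1.323*u^5 - 0.1256*u^4 + 1.7005*u^3 + 0.1246*u^2 + 0.5685*u + 1.136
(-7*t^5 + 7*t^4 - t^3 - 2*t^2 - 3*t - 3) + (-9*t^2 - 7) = -7*t^5 + 7*t^4 - t^3 - 11*t^2 - 3*t - 10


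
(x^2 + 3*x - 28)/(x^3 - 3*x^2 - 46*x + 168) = 1/(x - 6)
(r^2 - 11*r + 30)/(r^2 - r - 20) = (r - 6)/(r + 4)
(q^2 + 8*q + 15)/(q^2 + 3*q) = (q + 5)/q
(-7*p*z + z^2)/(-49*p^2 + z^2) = z/(7*p + z)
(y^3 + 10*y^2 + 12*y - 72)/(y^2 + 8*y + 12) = (y^2 + 4*y - 12)/(y + 2)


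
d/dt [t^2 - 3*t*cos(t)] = 3*t*sin(t) + 2*t - 3*cos(t)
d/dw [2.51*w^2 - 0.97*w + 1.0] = 5.02*w - 0.97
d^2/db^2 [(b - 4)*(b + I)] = 2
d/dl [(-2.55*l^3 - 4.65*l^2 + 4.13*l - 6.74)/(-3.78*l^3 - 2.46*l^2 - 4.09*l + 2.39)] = (-11.304*l^4 + 52.0818*l^3 - 65.5368*l^2 - 55.3878*l - 17.6959)/(14.2884*l^6 + 18.5976*l^5 + 36.972*l^4 + 2.0544*l^3 + 4.9693*l^2 - 19.5502*l + 5.7121)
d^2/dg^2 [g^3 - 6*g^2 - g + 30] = 6*g - 12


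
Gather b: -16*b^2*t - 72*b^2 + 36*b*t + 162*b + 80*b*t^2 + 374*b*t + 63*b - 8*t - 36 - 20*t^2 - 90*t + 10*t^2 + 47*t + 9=b^2*(-16*t - 72) + b*(80*t^2 + 410*t + 225) - 10*t^2 - 51*t - 27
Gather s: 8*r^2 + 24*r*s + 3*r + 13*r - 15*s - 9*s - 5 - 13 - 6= 8*r^2 + 16*r + s*(24*r - 24) - 24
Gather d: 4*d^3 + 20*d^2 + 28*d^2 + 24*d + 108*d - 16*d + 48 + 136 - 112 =4*d^3 + 48*d^2 + 116*d + 72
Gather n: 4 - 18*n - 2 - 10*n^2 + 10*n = -10*n^2 - 8*n + 2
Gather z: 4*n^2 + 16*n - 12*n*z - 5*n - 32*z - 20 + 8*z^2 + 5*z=4*n^2 + 11*n + 8*z^2 + z*(-12*n - 27) - 20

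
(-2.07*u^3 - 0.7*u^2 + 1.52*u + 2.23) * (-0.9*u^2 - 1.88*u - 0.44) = 1.863*u^5 + 4.5216*u^4 + 0.8588*u^3 - 4.5566*u^2 - 4.8612*u - 0.9812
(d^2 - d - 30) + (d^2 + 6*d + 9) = 2*d^2 + 5*d - 21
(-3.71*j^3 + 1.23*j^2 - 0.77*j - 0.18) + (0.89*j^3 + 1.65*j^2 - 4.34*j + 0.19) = -2.82*j^3 + 2.88*j^2 - 5.11*j + 0.01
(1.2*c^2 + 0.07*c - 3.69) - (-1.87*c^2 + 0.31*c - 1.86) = 3.07*c^2 - 0.24*c - 1.83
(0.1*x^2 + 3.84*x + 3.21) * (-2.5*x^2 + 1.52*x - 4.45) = -0.25*x^4 - 9.448*x^3 - 2.6332*x^2 - 12.2088*x - 14.2845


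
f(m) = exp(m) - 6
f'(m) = exp(m)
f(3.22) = 19.03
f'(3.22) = 25.03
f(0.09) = -4.91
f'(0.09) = 1.09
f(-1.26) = -5.72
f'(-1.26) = 0.28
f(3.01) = 14.29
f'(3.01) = 20.29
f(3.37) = 23.08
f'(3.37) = 29.08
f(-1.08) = -5.66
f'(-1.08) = 0.34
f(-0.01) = -5.01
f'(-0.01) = 0.99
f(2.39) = 4.91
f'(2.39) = 10.91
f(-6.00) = -6.00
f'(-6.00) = 0.00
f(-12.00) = -6.00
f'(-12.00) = 0.00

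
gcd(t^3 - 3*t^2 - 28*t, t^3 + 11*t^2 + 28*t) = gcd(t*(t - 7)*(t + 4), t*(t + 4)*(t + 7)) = t^2 + 4*t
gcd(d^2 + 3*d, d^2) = d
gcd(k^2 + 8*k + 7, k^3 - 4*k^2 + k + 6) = k + 1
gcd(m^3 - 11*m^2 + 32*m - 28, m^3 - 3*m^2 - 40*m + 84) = m^2 - 9*m + 14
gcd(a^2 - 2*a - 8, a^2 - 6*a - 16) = a + 2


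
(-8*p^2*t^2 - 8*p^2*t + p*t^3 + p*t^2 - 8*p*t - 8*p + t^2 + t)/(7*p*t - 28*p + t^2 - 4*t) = (-8*p^2*t^2 - 8*p^2*t + p*t^3 + p*t^2 - 8*p*t - 8*p + t^2 + t)/(7*p*t - 28*p + t^2 - 4*t)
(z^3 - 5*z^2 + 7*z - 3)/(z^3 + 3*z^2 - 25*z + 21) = (z - 1)/(z + 7)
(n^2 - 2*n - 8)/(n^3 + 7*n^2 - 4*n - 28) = (n - 4)/(n^2 + 5*n - 14)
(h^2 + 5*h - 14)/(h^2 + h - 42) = (h - 2)/(h - 6)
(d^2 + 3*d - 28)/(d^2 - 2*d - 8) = (d + 7)/(d + 2)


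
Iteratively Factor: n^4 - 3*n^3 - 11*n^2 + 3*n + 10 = (n - 5)*(n^3 + 2*n^2 - n - 2) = (n - 5)*(n + 2)*(n^2 - 1) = (n - 5)*(n - 1)*(n + 2)*(n + 1)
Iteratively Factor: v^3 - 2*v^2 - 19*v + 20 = (v - 1)*(v^2 - v - 20) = (v - 1)*(v + 4)*(v - 5)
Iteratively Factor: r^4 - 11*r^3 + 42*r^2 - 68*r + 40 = (r - 2)*(r^3 - 9*r^2 + 24*r - 20) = (r - 5)*(r - 2)*(r^2 - 4*r + 4) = (r - 5)*(r - 2)^2*(r - 2)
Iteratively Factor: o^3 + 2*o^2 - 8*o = (o - 2)*(o^2 + 4*o) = (o - 2)*(o + 4)*(o)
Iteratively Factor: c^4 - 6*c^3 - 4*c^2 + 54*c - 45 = (c + 3)*(c^3 - 9*c^2 + 23*c - 15) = (c - 3)*(c + 3)*(c^2 - 6*c + 5) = (c - 3)*(c - 1)*(c + 3)*(c - 5)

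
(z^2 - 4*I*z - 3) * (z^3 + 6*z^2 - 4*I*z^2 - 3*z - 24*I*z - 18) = z^5 + 6*z^4 - 8*I*z^4 - 22*z^3 - 48*I*z^3 - 132*z^2 + 24*I*z^2 + 9*z + 144*I*z + 54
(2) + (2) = 4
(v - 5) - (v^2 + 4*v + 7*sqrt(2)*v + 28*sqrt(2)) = -v^2 - 7*sqrt(2)*v - 3*v - 28*sqrt(2) - 5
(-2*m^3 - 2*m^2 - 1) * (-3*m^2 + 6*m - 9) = 6*m^5 - 6*m^4 + 6*m^3 + 21*m^2 - 6*m + 9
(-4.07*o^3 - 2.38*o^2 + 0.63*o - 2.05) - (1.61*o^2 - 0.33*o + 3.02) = -4.07*o^3 - 3.99*o^2 + 0.96*o - 5.07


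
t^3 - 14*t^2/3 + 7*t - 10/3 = (t - 2)*(t - 5/3)*(t - 1)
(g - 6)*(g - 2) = g^2 - 8*g + 12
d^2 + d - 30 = (d - 5)*(d + 6)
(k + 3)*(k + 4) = k^2 + 7*k + 12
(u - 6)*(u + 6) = u^2 - 36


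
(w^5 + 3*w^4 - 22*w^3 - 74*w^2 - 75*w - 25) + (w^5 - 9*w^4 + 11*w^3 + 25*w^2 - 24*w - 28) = 2*w^5 - 6*w^4 - 11*w^3 - 49*w^2 - 99*w - 53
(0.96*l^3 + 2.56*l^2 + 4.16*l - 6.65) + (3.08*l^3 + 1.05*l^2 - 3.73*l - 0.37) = 4.04*l^3 + 3.61*l^2 + 0.43*l - 7.02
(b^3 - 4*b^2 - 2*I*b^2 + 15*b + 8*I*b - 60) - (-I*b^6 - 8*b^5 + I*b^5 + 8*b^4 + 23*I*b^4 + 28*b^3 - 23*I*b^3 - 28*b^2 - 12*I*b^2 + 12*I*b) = I*b^6 + 8*b^5 - I*b^5 - 8*b^4 - 23*I*b^4 - 27*b^3 + 23*I*b^3 + 24*b^2 + 10*I*b^2 + 15*b - 4*I*b - 60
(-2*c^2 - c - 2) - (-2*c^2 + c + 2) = -2*c - 4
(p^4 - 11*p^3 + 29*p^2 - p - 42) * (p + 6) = p^5 - 5*p^4 - 37*p^3 + 173*p^2 - 48*p - 252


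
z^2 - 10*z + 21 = (z - 7)*(z - 3)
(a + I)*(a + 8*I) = a^2 + 9*I*a - 8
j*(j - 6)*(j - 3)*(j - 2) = j^4 - 11*j^3 + 36*j^2 - 36*j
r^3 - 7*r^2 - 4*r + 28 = (r - 7)*(r - 2)*(r + 2)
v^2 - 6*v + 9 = (v - 3)^2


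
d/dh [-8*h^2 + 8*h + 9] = 8 - 16*h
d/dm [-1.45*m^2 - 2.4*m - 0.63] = -2.9*m - 2.4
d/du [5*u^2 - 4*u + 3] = 10*u - 4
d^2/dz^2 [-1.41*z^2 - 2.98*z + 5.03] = -2.82000000000000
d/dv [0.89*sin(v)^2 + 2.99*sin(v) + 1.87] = (1.78*sin(v) + 2.99)*cos(v)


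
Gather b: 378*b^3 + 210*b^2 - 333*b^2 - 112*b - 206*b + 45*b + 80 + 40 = 378*b^3 - 123*b^2 - 273*b + 120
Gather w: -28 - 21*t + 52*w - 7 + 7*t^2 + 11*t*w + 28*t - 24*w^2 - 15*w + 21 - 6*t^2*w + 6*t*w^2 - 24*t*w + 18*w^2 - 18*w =7*t^2 + 7*t + w^2*(6*t - 6) + w*(-6*t^2 - 13*t + 19) - 14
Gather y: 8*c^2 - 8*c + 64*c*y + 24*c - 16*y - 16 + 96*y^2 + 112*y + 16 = 8*c^2 + 16*c + 96*y^2 + y*(64*c + 96)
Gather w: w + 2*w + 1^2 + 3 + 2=3*w + 6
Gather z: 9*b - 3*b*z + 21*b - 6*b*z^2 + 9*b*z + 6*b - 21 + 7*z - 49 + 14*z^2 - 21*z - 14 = 36*b + z^2*(14 - 6*b) + z*(6*b - 14) - 84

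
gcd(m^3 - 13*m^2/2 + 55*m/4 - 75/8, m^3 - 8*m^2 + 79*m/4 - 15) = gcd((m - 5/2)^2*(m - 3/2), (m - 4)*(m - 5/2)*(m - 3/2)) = m^2 - 4*m + 15/4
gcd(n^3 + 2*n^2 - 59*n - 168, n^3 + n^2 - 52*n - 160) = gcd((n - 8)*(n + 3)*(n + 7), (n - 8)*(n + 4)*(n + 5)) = n - 8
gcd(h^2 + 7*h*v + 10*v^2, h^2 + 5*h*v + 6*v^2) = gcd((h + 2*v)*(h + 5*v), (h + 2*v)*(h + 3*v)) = h + 2*v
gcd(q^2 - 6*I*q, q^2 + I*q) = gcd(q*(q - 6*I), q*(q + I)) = q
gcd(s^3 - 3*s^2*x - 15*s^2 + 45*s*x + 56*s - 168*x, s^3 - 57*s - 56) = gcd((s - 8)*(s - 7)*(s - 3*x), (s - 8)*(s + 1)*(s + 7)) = s - 8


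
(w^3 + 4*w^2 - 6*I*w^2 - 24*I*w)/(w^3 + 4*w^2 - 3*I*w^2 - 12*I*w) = (w - 6*I)/(w - 3*I)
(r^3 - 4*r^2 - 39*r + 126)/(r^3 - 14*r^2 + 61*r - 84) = (r + 6)/(r - 4)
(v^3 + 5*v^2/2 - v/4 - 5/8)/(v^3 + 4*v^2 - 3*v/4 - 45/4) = (4*v^2 - 1)/(2*(2*v^2 + 3*v - 9))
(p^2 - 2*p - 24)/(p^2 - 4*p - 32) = (p - 6)/(p - 8)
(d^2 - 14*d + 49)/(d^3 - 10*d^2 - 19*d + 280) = (d - 7)/(d^2 - 3*d - 40)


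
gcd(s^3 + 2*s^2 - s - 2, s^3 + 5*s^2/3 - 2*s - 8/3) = s^2 + 3*s + 2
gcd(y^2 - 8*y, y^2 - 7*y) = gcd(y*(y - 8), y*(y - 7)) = y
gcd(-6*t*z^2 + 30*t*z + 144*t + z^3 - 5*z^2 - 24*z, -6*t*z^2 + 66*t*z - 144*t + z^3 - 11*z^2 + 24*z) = -6*t*z + 48*t + z^2 - 8*z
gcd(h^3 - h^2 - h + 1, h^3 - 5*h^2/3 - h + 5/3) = h^2 - 1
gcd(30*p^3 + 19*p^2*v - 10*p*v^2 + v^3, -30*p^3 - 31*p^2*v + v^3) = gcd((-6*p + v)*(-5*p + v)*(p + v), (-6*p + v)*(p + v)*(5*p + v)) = 6*p^2 + 5*p*v - v^2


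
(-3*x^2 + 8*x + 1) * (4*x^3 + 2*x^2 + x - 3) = -12*x^5 + 26*x^4 + 17*x^3 + 19*x^2 - 23*x - 3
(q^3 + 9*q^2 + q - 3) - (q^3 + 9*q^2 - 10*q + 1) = 11*q - 4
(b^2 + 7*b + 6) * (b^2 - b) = b^4 + 6*b^3 - b^2 - 6*b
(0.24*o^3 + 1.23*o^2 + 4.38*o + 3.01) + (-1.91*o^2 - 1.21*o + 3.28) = 0.24*o^3 - 0.68*o^2 + 3.17*o + 6.29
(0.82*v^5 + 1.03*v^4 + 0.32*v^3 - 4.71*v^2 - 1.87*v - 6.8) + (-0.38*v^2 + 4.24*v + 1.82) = 0.82*v^5 + 1.03*v^4 + 0.32*v^3 - 5.09*v^2 + 2.37*v - 4.98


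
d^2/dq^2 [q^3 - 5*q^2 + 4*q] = 6*q - 10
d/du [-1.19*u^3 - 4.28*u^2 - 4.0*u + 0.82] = -3.57*u^2 - 8.56*u - 4.0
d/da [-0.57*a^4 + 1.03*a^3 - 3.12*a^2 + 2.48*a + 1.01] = -2.28*a^3 + 3.09*a^2 - 6.24*a + 2.48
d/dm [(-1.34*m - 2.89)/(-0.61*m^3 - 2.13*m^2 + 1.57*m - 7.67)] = (-1.6348*m^3 - 8.1429*m^2 - 12.3114*m + 14.8151)/(0.3721*m^6 + 2.5986*m^5 + 2.6215*m^4 + 2.6692*m^3 + 35.1391*m^2 - 24.0838*m + 58.8289)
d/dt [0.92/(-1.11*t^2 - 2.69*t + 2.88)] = (2.0424*t + 2.4748)/(1.11*t^2 + 2.69*t - 2.88)^2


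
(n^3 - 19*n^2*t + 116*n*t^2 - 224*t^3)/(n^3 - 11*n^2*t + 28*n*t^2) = (n - 8*t)/n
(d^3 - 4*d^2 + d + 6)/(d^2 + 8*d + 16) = (d^3 - 4*d^2 + d + 6)/(d^2 + 8*d + 16)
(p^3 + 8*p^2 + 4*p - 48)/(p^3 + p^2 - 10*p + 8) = (p + 6)/(p - 1)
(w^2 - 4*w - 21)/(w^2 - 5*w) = (w^2 - 4*w - 21)/(w*(w - 5))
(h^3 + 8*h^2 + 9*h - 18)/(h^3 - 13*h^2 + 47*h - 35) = (h^2 + 9*h + 18)/(h^2 - 12*h + 35)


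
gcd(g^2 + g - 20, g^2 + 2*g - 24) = g - 4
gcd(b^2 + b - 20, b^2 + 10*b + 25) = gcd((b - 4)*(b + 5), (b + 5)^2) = b + 5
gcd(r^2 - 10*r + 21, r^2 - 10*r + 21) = r^2 - 10*r + 21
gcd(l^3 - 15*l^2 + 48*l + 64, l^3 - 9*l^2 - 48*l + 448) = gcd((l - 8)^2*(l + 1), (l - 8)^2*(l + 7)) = l^2 - 16*l + 64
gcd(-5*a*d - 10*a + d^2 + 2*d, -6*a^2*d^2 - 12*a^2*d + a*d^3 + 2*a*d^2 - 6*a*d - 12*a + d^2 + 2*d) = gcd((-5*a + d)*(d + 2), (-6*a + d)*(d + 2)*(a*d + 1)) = d + 2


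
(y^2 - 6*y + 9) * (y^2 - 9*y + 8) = y^4 - 15*y^3 + 71*y^2 - 129*y + 72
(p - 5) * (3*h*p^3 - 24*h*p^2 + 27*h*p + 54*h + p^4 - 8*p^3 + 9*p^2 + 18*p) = 3*h*p^4 - 39*h*p^3 + 147*h*p^2 - 81*h*p - 270*h + p^5 - 13*p^4 + 49*p^3 - 27*p^2 - 90*p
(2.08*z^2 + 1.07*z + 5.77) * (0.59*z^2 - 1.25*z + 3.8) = 1.2272*z^4 - 1.9687*z^3 + 9.9708*z^2 - 3.1465*z + 21.926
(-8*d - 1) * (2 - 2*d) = 16*d^2 - 14*d - 2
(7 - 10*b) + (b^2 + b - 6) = b^2 - 9*b + 1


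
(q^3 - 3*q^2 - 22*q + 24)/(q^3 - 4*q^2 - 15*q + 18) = (q + 4)/(q + 3)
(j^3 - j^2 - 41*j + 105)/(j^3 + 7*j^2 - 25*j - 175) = (j - 3)/(j + 5)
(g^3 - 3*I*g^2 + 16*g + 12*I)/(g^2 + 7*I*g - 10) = (g^2 - 5*I*g + 6)/(g + 5*I)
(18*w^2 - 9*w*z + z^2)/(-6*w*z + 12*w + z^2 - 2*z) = (-3*w + z)/(z - 2)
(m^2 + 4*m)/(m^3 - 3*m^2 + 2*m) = (m + 4)/(m^2 - 3*m + 2)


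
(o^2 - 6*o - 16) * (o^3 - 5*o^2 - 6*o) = o^5 - 11*o^4 + 8*o^3 + 116*o^2 + 96*o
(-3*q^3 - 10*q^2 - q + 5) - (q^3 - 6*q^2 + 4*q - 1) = -4*q^3 - 4*q^2 - 5*q + 6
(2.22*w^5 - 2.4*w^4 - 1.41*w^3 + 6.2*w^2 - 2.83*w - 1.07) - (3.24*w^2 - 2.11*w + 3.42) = 2.22*w^5 - 2.4*w^4 - 1.41*w^3 + 2.96*w^2 - 0.72*w - 4.49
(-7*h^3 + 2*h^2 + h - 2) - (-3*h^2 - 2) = -7*h^3 + 5*h^2 + h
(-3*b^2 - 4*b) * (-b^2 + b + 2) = 3*b^4 + b^3 - 10*b^2 - 8*b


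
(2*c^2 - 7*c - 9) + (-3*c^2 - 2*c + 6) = -c^2 - 9*c - 3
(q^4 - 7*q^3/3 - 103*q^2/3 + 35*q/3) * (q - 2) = q^5 - 13*q^4/3 - 89*q^3/3 + 241*q^2/3 - 70*q/3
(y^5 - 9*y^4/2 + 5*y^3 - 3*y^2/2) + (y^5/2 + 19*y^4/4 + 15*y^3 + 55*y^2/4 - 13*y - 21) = 3*y^5/2 + y^4/4 + 20*y^3 + 49*y^2/4 - 13*y - 21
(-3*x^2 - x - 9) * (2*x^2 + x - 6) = -6*x^4 - 5*x^3 - x^2 - 3*x + 54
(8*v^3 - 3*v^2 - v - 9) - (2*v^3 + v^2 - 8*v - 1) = 6*v^3 - 4*v^2 + 7*v - 8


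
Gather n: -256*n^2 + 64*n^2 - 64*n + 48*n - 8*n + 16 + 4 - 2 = -192*n^2 - 24*n + 18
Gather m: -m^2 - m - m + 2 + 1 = -m^2 - 2*m + 3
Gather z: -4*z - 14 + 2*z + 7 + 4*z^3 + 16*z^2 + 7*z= 4*z^3 + 16*z^2 + 5*z - 7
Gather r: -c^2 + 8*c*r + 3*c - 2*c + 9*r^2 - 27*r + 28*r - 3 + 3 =-c^2 + c + 9*r^2 + r*(8*c + 1)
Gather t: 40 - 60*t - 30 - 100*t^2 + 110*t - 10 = -100*t^2 + 50*t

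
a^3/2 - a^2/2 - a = a*(a/2 + 1/2)*(a - 2)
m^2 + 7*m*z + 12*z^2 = (m + 3*z)*(m + 4*z)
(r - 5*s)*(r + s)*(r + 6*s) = r^3 + 2*r^2*s - 29*r*s^2 - 30*s^3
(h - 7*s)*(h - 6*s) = h^2 - 13*h*s + 42*s^2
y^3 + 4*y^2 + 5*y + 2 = (y + 1)^2*(y + 2)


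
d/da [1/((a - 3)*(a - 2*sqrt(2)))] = ((3 - a)*(a - 2*sqrt(2))^2 + (-a + 2*sqrt(2))*(a - 3)^2)/((a - 3)^3*(a - 2*sqrt(2))^3)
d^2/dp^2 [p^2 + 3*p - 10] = 2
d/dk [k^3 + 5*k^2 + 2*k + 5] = 3*k^2 + 10*k + 2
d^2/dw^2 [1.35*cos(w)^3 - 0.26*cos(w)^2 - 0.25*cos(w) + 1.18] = -0.7625*cos(w) + 0.52*cos(2*w) - 3.0375*cos(3*w)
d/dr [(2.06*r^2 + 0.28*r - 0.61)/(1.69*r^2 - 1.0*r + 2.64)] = (-2.5332*r^2 + 12.9386*r + 0.1292)/(2.8561*r^4 - 3.38*r^3 + 9.9232*r^2 - 5.28*r + 6.9696)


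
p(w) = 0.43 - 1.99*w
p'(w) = -1.99000000000000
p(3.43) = -6.40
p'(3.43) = -1.99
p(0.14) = 0.15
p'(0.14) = -1.99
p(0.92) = -1.40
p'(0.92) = -1.99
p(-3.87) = 8.13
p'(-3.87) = -1.99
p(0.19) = 0.05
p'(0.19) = -1.99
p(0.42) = -0.41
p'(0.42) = -1.99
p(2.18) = -3.91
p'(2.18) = -1.99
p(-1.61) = 3.63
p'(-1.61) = -1.99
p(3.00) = -5.54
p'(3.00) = -1.99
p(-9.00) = 18.34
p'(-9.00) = -1.99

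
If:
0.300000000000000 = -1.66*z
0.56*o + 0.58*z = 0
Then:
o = 0.19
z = -0.18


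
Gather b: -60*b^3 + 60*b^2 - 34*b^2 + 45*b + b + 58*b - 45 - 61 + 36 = -60*b^3 + 26*b^2 + 104*b - 70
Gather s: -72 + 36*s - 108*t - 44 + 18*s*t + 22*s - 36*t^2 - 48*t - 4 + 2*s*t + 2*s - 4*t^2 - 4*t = s*(20*t + 60) - 40*t^2 - 160*t - 120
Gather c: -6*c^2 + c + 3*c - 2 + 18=-6*c^2 + 4*c + 16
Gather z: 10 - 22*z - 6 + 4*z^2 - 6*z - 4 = 4*z^2 - 28*z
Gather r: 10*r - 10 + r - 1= 11*r - 11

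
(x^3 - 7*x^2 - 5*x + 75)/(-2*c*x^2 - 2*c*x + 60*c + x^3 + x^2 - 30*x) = (x^2 - 2*x - 15)/(-2*c*x - 12*c + x^2 + 6*x)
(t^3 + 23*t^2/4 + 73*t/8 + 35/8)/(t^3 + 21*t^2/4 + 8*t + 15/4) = (t + 7/2)/(t + 3)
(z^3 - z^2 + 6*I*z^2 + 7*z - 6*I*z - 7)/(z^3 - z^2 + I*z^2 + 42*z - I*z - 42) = (z - I)/(z - 6*I)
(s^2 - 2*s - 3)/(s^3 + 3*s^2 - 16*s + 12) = (s^2 - 2*s - 3)/(s^3 + 3*s^2 - 16*s + 12)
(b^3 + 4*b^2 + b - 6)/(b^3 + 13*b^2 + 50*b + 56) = (b^2 + 2*b - 3)/(b^2 + 11*b + 28)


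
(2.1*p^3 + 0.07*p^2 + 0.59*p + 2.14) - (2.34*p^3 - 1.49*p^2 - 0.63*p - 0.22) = -0.24*p^3 + 1.56*p^2 + 1.22*p + 2.36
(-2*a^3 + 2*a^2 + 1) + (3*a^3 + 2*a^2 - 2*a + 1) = a^3 + 4*a^2 - 2*a + 2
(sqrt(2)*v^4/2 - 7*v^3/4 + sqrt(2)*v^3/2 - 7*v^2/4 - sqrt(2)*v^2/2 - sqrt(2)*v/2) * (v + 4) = sqrt(2)*v^5/2 - 7*v^4/4 + 5*sqrt(2)*v^4/2 - 35*v^3/4 + 3*sqrt(2)*v^3/2 - 7*v^2 - 5*sqrt(2)*v^2/2 - 2*sqrt(2)*v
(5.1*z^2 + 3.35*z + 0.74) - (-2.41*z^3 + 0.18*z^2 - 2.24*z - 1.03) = 2.41*z^3 + 4.92*z^2 + 5.59*z + 1.77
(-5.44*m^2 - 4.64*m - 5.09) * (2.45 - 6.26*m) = 34.0544*m^3 + 15.7184*m^2 + 20.4954*m - 12.4705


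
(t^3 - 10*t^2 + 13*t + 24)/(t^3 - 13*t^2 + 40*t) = (t^2 - 2*t - 3)/(t*(t - 5))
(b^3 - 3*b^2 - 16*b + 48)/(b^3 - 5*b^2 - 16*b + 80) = (b - 3)/(b - 5)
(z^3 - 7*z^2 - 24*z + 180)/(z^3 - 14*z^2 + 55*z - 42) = (z^2 - z - 30)/(z^2 - 8*z + 7)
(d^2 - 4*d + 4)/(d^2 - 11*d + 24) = (d^2 - 4*d + 4)/(d^2 - 11*d + 24)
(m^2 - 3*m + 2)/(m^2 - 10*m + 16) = (m - 1)/(m - 8)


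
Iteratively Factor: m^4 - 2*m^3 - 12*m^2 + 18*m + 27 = (m + 1)*(m^3 - 3*m^2 - 9*m + 27) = (m - 3)*(m + 1)*(m^2 - 9) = (m - 3)^2*(m + 1)*(m + 3)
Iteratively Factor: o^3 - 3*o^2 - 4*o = (o)*(o^2 - 3*o - 4) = o*(o - 4)*(o + 1)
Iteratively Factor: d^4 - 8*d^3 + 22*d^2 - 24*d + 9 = (d - 3)*(d^3 - 5*d^2 + 7*d - 3) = (d - 3)^2*(d^2 - 2*d + 1) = (d - 3)^2*(d - 1)*(d - 1)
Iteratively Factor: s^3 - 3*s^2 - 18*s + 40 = (s - 5)*(s^2 + 2*s - 8) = (s - 5)*(s - 2)*(s + 4)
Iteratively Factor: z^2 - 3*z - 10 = (z + 2)*(z - 5)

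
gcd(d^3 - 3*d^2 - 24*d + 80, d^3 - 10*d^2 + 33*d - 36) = d - 4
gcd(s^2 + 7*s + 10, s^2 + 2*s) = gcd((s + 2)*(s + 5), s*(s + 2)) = s + 2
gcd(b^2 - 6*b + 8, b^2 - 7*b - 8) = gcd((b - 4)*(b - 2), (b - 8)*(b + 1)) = 1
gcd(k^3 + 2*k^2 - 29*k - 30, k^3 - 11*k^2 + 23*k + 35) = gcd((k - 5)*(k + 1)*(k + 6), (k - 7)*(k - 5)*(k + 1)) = k^2 - 4*k - 5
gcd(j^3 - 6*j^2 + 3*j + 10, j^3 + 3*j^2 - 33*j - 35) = j^2 - 4*j - 5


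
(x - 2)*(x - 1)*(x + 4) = x^3 + x^2 - 10*x + 8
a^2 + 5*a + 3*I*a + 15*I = (a + 5)*(a + 3*I)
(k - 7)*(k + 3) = k^2 - 4*k - 21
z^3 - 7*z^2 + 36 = (z - 6)*(z - 3)*(z + 2)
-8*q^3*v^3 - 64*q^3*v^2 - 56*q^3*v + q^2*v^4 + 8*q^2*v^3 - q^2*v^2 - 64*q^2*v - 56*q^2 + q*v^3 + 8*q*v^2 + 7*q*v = (-8*q + v)*(v + 7)*(q*v + 1)*(q*v + q)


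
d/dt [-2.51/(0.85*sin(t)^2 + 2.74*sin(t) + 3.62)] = (4.267*sin(t) + 6.8774)*cos(t)/(0.85*sin(t)^2 + 2.74*sin(t) + 3.62)^2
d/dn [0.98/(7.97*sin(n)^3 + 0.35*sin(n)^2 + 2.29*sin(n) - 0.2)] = (-0.686*sin(n) + 11.7159*cos(2*n) - 13.9601)*cos(n)/(7.97*sin(n)^3 + 0.35*sin(n)^2 + 2.29*sin(n) - 0.2)^2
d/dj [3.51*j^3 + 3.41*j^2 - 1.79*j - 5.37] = 10.53*j^2 + 6.82*j - 1.79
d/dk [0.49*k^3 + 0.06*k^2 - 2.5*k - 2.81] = 1.47*k^2 + 0.12*k - 2.5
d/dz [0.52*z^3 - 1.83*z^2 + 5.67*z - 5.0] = 1.56*z^2 - 3.66*z + 5.67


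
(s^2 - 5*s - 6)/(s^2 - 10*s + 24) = (s + 1)/(s - 4)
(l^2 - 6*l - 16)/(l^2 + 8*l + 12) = (l - 8)/(l + 6)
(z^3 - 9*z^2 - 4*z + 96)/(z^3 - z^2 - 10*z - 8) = (z^2 - 5*z - 24)/(z^2 + 3*z + 2)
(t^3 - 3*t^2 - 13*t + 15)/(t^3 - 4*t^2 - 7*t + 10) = (t + 3)/(t + 2)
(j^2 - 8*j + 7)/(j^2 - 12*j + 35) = (j - 1)/(j - 5)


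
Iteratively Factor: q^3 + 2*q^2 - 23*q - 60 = (q + 3)*(q^2 - q - 20) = (q - 5)*(q + 3)*(q + 4)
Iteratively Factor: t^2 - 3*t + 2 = (t - 2)*(t - 1)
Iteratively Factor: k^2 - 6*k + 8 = (k - 2)*(k - 4)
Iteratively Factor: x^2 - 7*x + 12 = (x - 3)*(x - 4)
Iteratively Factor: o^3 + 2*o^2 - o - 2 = (o - 1)*(o^2 + 3*o + 2) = (o - 1)*(o + 1)*(o + 2)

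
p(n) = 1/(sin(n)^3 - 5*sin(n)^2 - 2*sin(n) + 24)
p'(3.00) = -0.00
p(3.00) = 0.04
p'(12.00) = -0.00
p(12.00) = 0.04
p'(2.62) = -0.01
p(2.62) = 0.05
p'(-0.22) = -0.00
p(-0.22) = 0.04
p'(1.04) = 0.01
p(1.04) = 0.05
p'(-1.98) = 0.01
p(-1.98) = 0.05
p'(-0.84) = -0.01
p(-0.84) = 0.04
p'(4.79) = -0.00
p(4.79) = 0.05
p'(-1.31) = -0.01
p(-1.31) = 0.05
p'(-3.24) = -0.01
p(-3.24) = 0.04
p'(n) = (-3*sin(n)^2*cos(n) + 10*sin(n)*cos(n) + 2*cos(n))/(sin(n)^3 - 5*sin(n)^2 - 2*sin(n) + 24)^2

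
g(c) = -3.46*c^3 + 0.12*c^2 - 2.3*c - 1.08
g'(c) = -10.38*c^2 + 0.24*c - 2.3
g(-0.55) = 0.80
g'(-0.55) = -5.57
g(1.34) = -12.27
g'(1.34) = -20.62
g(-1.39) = 11.64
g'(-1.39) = -22.69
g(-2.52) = 60.85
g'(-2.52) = -68.82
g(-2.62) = 68.00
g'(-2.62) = -74.18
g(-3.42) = 146.60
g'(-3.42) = -124.53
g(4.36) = -295.60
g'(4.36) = -198.57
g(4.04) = -236.56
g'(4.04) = -170.75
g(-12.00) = 6022.68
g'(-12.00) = -1499.90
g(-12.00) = 6022.68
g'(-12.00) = -1499.90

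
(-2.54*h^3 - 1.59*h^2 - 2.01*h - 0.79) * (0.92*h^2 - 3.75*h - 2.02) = -2.3368*h^5 + 8.0622*h^4 + 9.2441*h^3 + 10.0225*h^2 + 7.0227*h + 1.5958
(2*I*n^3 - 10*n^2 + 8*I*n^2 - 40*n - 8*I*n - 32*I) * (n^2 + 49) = 2*I*n^5 - 10*n^4 + 8*I*n^4 - 40*n^3 + 90*I*n^3 - 490*n^2 + 360*I*n^2 - 1960*n - 392*I*n - 1568*I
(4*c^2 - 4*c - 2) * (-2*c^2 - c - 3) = -8*c^4 + 4*c^3 - 4*c^2 + 14*c + 6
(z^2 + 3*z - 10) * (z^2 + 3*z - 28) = z^4 + 6*z^3 - 29*z^2 - 114*z + 280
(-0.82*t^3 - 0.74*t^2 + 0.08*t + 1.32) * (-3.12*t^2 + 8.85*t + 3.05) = 2.5584*t^5 - 4.9482*t^4 - 9.2996*t^3 - 5.6674*t^2 + 11.926*t + 4.026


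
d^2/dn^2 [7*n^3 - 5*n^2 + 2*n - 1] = 42*n - 10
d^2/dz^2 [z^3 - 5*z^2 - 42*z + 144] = 6*z - 10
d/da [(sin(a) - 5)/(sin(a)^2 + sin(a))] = (-cos(a) + 10/tan(a) + 5*cos(a)/sin(a)^2)/(sin(a) + 1)^2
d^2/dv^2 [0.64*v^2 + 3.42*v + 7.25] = 1.28000000000000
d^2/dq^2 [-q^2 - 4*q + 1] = -2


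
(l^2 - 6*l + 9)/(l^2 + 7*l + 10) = (l^2 - 6*l + 9)/(l^2 + 7*l + 10)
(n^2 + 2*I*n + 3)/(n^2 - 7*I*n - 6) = (n + 3*I)/(n - 6*I)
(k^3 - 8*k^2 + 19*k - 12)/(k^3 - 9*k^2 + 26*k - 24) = (k - 1)/(k - 2)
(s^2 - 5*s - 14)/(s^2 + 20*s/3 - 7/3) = 3*(s^2 - 5*s - 14)/(3*s^2 + 20*s - 7)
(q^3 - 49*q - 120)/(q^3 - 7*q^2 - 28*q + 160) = (q + 3)/(q - 4)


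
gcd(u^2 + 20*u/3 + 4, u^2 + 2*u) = 1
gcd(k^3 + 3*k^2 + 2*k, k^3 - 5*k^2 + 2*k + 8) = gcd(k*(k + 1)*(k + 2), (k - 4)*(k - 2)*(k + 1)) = k + 1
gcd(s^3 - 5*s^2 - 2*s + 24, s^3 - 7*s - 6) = s^2 - s - 6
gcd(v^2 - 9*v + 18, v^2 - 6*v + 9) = v - 3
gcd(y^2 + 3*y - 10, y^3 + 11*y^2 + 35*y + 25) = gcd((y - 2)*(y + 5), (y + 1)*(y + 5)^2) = y + 5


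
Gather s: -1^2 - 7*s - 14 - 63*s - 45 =-70*s - 60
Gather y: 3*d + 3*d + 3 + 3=6*d + 6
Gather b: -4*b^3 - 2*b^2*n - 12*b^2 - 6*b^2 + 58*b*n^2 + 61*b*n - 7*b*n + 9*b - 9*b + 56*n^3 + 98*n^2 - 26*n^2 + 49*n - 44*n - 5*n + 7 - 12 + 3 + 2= -4*b^3 + b^2*(-2*n - 18) + b*(58*n^2 + 54*n) + 56*n^3 + 72*n^2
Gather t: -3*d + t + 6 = -3*d + t + 6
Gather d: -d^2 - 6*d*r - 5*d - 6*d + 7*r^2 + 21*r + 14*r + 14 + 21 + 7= -d^2 + d*(-6*r - 11) + 7*r^2 + 35*r + 42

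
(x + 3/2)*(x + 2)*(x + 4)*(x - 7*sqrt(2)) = x^4 - 7*sqrt(2)*x^3 + 15*x^3/2 - 105*sqrt(2)*x^2/2 + 17*x^2 - 119*sqrt(2)*x + 12*x - 84*sqrt(2)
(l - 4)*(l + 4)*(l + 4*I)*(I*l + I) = I*l^4 - 4*l^3 + I*l^3 - 4*l^2 - 16*I*l^2 + 64*l - 16*I*l + 64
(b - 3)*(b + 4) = b^2 + b - 12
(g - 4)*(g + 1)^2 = g^3 - 2*g^2 - 7*g - 4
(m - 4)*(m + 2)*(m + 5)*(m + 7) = m^4 + 10*m^3 + 3*m^2 - 166*m - 280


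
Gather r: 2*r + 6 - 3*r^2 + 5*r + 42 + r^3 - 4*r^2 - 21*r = r^3 - 7*r^2 - 14*r + 48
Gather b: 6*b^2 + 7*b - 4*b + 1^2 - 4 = 6*b^2 + 3*b - 3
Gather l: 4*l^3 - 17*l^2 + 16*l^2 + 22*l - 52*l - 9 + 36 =4*l^3 - l^2 - 30*l + 27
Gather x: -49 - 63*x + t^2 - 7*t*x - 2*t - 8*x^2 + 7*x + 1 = t^2 - 2*t - 8*x^2 + x*(-7*t - 56) - 48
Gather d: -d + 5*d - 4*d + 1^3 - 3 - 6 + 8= 0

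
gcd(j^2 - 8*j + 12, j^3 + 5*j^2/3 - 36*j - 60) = j - 6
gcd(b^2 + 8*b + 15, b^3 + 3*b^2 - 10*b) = b + 5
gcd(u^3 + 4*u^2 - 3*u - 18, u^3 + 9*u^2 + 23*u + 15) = u + 3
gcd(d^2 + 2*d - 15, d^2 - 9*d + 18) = d - 3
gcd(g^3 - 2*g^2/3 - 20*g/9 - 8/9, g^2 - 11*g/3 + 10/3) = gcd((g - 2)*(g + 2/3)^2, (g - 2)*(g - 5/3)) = g - 2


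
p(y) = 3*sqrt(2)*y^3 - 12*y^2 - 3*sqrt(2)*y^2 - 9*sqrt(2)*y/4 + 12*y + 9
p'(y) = 9*sqrt(2)*y^2 - 24*y - 6*sqrt(2)*y - 9*sqrt(2)/4 + 12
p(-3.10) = -300.82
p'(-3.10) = 231.84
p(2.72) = -1.81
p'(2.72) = 14.62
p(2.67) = -2.49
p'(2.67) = 12.82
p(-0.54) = -1.17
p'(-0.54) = 30.07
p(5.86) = 356.65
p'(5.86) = 255.53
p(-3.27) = -341.86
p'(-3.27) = 251.14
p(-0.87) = -13.76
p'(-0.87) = 46.71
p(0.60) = 9.36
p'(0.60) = -6.09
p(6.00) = 393.58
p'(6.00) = 272.11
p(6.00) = 393.58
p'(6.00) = 272.11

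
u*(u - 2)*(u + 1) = u^3 - u^2 - 2*u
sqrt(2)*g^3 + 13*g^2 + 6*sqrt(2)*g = g*(g + 6*sqrt(2))*(sqrt(2)*g + 1)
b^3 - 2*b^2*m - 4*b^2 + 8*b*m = b*(b - 4)*(b - 2*m)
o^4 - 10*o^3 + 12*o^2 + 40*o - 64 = (o - 8)*(o - 2)^2*(o + 2)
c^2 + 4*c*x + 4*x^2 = (c + 2*x)^2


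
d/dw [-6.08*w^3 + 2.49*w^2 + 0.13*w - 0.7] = -18.24*w^2 + 4.98*w + 0.13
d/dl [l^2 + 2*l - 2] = 2*l + 2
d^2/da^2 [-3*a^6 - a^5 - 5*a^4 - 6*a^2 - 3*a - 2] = -90*a^4 - 20*a^3 - 60*a^2 - 12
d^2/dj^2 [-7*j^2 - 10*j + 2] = -14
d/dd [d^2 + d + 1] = 2*d + 1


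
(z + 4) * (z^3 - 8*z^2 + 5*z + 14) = z^4 - 4*z^3 - 27*z^2 + 34*z + 56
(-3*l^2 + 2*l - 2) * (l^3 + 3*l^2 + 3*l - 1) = -3*l^5 - 7*l^4 - 5*l^3 + 3*l^2 - 8*l + 2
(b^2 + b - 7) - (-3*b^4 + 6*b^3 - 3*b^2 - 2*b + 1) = 3*b^4 - 6*b^3 + 4*b^2 + 3*b - 8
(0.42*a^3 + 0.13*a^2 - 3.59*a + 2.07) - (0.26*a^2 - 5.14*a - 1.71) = 0.42*a^3 - 0.13*a^2 + 1.55*a + 3.78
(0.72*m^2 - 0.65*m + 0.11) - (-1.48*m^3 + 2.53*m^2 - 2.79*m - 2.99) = 1.48*m^3 - 1.81*m^2 + 2.14*m + 3.1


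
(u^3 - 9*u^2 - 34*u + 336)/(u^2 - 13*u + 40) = (u^2 - u - 42)/(u - 5)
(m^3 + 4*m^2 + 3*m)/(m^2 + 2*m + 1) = m*(m + 3)/(m + 1)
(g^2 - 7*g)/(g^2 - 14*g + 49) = g/(g - 7)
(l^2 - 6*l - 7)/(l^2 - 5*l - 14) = (l + 1)/(l + 2)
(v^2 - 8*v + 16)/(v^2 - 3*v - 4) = (v - 4)/(v + 1)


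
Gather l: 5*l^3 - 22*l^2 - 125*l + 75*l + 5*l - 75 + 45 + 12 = 5*l^3 - 22*l^2 - 45*l - 18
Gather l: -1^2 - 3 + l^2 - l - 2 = l^2 - l - 6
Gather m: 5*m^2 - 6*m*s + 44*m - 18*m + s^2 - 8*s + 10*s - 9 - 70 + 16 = 5*m^2 + m*(26 - 6*s) + s^2 + 2*s - 63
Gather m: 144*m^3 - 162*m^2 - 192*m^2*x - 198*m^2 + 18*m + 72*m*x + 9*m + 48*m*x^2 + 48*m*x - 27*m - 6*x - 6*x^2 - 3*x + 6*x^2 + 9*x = 144*m^3 + m^2*(-192*x - 360) + m*(48*x^2 + 120*x)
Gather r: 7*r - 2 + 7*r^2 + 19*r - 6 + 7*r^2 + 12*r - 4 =14*r^2 + 38*r - 12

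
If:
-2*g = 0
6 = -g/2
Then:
No Solution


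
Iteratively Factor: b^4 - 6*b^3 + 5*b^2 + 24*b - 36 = (b - 3)*(b^3 - 3*b^2 - 4*b + 12) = (b - 3)^2*(b^2 - 4) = (b - 3)^2*(b - 2)*(b + 2)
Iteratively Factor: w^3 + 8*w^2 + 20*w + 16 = (w + 2)*(w^2 + 6*w + 8) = (w + 2)*(w + 4)*(w + 2)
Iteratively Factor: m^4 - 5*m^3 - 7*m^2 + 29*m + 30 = (m + 1)*(m^3 - 6*m^2 - m + 30) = (m + 1)*(m + 2)*(m^2 - 8*m + 15) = (m - 5)*(m + 1)*(m + 2)*(m - 3)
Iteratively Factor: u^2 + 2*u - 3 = (u - 1)*(u + 3)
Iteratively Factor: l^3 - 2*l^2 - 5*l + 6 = (l + 2)*(l^2 - 4*l + 3) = (l - 1)*(l + 2)*(l - 3)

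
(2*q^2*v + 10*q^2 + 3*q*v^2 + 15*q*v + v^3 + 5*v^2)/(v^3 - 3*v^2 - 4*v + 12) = (2*q^2*v + 10*q^2 + 3*q*v^2 + 15*q*v + v^3 + 5*v^2)/(v^3 - 3*v^2 - 4*v + 12)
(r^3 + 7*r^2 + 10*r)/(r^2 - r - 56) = r*(r^2 + 7*r + 10)/(r^2 - r - 56)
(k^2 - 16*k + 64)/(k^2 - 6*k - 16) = (k - 8)/(k + 2)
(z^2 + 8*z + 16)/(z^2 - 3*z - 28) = (z + 4)/(z - 7)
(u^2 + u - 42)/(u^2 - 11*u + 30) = (u + 7)/(u - 5)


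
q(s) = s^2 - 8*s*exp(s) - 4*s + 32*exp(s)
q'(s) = -8*s*exp(s) + 2*s + 24*exp(s) - 4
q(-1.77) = 18.08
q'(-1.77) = -1.04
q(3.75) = 84.10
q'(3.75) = -251.63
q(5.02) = -1230.40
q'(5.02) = -2440.77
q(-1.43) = 18.16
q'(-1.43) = 1.62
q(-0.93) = 20.15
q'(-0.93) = 6.54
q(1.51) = 86.41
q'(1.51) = 52.98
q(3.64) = 108.39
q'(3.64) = -191.75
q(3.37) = 144.43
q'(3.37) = -83.33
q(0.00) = 32.00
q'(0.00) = 20.00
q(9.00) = -324078.36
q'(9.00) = -388934.03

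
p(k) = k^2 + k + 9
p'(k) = 2*k + 1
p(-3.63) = 18.55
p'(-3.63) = -6.26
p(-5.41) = 32.86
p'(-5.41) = -9.82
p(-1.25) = 9.31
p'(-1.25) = -1.50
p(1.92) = 14.61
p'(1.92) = 4.84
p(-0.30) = 8.79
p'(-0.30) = 0.40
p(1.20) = 11.64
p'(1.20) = 3.40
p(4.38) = 32.56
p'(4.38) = 9.76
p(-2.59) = 13.12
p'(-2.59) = -4.18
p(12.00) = 165.00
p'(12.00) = 25.00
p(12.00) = 165.00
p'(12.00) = 25.00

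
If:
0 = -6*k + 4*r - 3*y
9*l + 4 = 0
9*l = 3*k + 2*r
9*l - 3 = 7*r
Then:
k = -2/3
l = -4/9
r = -1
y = 0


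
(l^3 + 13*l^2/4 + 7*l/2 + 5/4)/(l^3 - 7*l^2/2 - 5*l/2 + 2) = (4*l^2 + 9*l + 5)/(2*(2*l^2 - 9*l + 4))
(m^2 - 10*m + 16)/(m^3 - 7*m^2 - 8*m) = (m - 2)/(m*(m + 1))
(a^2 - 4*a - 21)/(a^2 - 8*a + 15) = (a^2 - 4*a - 21)/(a^2 - 8*a + 15)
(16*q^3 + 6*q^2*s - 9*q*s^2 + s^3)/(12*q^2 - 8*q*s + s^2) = (8*q^2 + 7*q*s - s^2)/(6*q - s)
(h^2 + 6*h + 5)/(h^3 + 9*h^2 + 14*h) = (h^2 + 6*h + 5)/(h*(h^2 + 9*h + 14))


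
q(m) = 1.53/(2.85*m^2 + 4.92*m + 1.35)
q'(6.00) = -0.00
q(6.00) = 0.01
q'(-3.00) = 0.12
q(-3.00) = 0.12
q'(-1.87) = 1.96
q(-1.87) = 0.72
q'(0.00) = -4.13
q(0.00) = 1.13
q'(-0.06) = -6.17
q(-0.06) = 1.44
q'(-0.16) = -15.17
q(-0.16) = 2.41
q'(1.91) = -0.05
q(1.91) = 0.07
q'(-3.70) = 0.05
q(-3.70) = 0.07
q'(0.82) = -0.28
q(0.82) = 0.21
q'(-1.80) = 2.74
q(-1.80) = 0.89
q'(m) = 1.53*(-5.7*m - 4.92)/(2.85*m^2 + 4.92*m + 1.35)^2 = (-8.721*m - 7.5276)/(2.85*m^2 + 4.92*m + 1.35)^2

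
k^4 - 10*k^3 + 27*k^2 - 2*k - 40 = (k - 5)*(k - 4)*(k - 2)*(k + 1)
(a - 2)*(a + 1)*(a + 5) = a^3 + 4*a^2 - 7*a - 10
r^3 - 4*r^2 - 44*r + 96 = (r - 8)*(r - 2)*(r + 6)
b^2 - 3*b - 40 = (b - 8)*(b + 5)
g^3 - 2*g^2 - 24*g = g*(g - 6)*(g + 4)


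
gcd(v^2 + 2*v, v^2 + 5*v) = v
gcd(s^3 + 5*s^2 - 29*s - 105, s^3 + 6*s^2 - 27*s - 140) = s^2 + 2*s - 35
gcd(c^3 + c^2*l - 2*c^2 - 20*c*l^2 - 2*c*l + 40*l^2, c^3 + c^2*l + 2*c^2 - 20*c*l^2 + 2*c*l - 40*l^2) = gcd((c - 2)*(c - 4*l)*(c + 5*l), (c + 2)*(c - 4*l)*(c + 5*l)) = c^2 + c*l - 20*l^2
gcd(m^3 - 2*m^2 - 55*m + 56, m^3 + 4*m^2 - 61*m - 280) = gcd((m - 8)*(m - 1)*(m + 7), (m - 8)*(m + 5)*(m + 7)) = m^2 - m - 56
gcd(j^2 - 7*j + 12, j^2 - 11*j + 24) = j - 3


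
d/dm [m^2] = 2*m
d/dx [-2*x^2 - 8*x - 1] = -4*x - 8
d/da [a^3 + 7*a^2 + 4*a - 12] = 3*a^2 + 14*a + 4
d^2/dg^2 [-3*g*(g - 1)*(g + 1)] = -18*g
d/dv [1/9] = 0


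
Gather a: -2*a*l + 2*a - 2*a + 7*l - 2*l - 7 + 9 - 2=-2*a*l + 5*l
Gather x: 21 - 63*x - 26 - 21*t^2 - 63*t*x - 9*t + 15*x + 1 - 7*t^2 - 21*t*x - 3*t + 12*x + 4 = -28*t^2 - 12*t + x*(-84*t - 36)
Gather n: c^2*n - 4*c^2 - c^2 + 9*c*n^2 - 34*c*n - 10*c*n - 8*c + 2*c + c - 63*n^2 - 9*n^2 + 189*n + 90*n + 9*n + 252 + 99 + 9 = -5*c^2 - 5*c + n^2*(9*c - 72) + n*(c^2 - 44*c + 288) + 360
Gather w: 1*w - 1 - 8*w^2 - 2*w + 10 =-8*w^2 - w + 9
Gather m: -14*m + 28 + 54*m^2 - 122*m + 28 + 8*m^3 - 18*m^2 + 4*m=8*m^3 + 36*m^2 - 132*m + 56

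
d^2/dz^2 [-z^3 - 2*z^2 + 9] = -6*z - 4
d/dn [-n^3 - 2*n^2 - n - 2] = -3*n^2 - 4*n - 1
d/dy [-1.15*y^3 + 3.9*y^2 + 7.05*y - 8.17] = -3.45*y^2 + 7.8*y + 7.05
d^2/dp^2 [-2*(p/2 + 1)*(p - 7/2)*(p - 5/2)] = 8 - 6*p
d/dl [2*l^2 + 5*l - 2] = 4*l + 5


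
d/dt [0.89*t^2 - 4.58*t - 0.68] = 1.78*t - 4.58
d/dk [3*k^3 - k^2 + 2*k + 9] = 9*k^2 - 2*k + 2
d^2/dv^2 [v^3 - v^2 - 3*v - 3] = 6*v - 2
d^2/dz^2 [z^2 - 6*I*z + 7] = 2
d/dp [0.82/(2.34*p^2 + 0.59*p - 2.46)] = (-3.8376*p - 0.4838)/(2.34*p^2 + 0.59*p - 2.46)^2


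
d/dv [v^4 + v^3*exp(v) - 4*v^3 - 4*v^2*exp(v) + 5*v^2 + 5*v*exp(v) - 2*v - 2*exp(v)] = v^3*exp(v) + 4*v^3 - v^2*exp(v) - 12*v^2 - 3*v*exp(v) + 10*v + 3*exp(v) - 2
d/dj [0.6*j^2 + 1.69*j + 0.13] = 1.2*j + 1.69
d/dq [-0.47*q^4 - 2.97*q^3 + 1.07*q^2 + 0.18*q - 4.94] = -1.88*q^3 - 8.91*q^2 + 2.14*q + 0.18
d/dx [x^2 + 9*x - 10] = 2*x + 9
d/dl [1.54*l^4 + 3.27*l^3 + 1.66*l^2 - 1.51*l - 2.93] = 6.16*l^3 + 9.81*l^2 + 3.32*l - 1.51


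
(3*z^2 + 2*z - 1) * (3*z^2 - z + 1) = 9*z^4 + 3*z^3 - 2*z^2 + 3*z - 1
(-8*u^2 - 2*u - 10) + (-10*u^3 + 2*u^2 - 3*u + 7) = -10*u^3 - 6*u^2 - 5*u - 3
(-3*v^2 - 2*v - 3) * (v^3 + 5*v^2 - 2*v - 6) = -3*v^5 - 17*v^4 - 7*v^3 + 7*v^2 + 18*v + 18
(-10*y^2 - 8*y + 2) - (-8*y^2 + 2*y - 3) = -2*y^2 - 10*y + 5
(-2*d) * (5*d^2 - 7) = -10*d^3 + 14*d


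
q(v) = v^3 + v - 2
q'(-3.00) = 28.00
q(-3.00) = -32.00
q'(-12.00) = 433.00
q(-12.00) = -1742.00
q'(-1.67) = 9.37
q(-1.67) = -8.33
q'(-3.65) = 40.97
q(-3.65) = -54.28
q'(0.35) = 1.37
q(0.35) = -1.61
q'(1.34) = 6.39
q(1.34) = 1.75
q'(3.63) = 40.53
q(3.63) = 49.46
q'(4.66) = 66.15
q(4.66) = 103.85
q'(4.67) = 66.43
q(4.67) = 104.52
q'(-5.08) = 78.42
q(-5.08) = -138.18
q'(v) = 3*v^2 + 1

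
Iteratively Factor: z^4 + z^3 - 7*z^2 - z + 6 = (z + 3)*(z^3 - 2*z^2 - z + 2) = (z - 1)*(z + 3)*(z^2 - z - 2) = (z - 2)*(z - 1)*(z + 3)*(z + 1)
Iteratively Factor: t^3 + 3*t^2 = (t)*(t^2 + 3*t) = t^2*(t + 3)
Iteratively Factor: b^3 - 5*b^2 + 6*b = (b - 3)*(b^2 - 2*b) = (b - 3)*(b - 2)*(b)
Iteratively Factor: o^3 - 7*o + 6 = (o - 1)*(o^2 + o - 6) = (o - 2)*(o - 1)*(o + 3)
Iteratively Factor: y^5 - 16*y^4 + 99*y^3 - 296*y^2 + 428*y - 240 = (y - 5)*(y^4 - 11*y^3 + 44*y^2 - 76*y + 48) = (y - 5)*(y - 3)*(y^3 - 8*y^2 + 20*y - 16) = (y - 5)*(y - 4)*(y - 3)*(y^2 - 4*y + 4) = (y - 5)*(y - 4)*(y - 3)*(y - 2)*(y - 2)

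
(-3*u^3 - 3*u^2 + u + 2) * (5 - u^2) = 3*u^5 + 3*u^4 - 16*u^3 - 17*u^2 + 5*u + 10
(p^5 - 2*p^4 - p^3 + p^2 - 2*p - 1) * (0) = 0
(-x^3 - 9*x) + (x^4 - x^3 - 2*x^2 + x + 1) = x^4 - 2*x^3 - 2*x^2 - 8*x + 1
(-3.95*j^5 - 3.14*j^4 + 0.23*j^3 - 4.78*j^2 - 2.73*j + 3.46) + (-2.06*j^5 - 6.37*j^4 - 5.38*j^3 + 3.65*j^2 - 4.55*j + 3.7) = -6.01*j^5 - 9.51*j^4 - 5.15*j^3 - 1.13*j^2 - 7.28*j + 7.16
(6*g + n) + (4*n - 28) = 6*g + 5*n - 28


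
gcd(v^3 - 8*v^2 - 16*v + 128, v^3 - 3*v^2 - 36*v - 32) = v^2 - 4*v - 32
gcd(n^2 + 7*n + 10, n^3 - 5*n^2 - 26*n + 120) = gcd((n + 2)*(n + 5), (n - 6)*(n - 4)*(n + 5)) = n + 5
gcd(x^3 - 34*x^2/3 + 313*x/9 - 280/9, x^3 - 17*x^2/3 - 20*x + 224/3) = x^2 - 29*x/3 + 56/3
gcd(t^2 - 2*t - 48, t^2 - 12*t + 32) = t - 8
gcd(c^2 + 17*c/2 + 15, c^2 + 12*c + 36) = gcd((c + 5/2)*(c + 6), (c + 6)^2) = c + 6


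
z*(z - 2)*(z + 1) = z^3 - z^2 - 2*z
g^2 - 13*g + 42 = (g - 7)*(g - 6)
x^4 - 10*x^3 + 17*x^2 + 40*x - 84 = (x - 7)*(x - 3)*(x - 2)*(x + 2)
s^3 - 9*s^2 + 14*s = s*(s - 7)*(s - 2)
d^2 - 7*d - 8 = (d - 8)*(d + 1)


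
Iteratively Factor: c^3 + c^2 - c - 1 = (c - 1)*(c^2 + 2*c + 1) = (c - 1)*(c + 1)*(c + 1)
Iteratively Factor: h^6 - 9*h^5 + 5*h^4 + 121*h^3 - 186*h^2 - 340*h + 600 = (h + 2)*(h^5 - 11*h^4 + 27*h^3 + 67*h^2 - 320*h + 300) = (h - 5)*(h + 2)*(h^4 - 6*h^3 - 3*h^2 + 52*h - 60) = (h - 5)*(h - 2)*(h + 2)*(h^3 - 4*h^2 - 11*h + 30) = (h - 5)*(h - 2)^2*(h + 2)*(h^2 - 2*h - 15) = (h - 5)*(h - 2)^2*(h + 2)*(h + 3)*(h - 5)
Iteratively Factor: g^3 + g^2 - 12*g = (g - 3)*(g^2 + 4*g) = (g - 3)*(g + 4)*(g)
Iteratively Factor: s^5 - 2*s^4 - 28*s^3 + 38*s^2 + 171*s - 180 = (s - 1)*(s^4 - s^3 - 29*s^2 + 9*s + 180) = (s - 1)*(s + 4)*(s^3 - 5*s^2 - 9*s + 45) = (s - 1)*(s + 3)*(s + 4)*(s^2 - 8*s + 15) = (s - 5)*(s - 1)*(s + 3)*(s + 4)*(s - 3)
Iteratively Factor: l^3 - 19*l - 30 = (l - 5)*(l^2 + 5*l + 6) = (l - 5)*(l + 2)*(l + 3)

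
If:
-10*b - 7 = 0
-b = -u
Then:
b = -7/10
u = -7/10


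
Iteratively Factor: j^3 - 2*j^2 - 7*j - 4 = (j + 1)*(j^2 - 3*j - 4) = (j - 4)*(j + 1)*(j + 1)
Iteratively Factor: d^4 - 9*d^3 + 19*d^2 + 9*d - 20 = (d - 5)*(d^3 - 4*d^2 - d + 4) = (d - 5)*(d + 1)*(d^2 - 5*d + 4) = (d - 5)*(d - 4)*(d + 1)*(d - 1)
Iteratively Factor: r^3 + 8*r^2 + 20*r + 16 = (r + 2)*(r^2 + 6*r + 8) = (r + 2)^2*(r + 4)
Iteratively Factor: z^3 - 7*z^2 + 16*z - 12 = (z - 3)*(z^2 - 4*z + 4) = (z - 3)*(z - 2)*(z - 2)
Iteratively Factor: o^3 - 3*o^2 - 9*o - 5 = (o + 1)*(o^2 - 4*o - 5) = (o + 1)^2*(o - 5)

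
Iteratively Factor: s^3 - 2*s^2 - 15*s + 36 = (s - 3)*(s^2 + s - 12) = (s - 3)^2*(s + 4)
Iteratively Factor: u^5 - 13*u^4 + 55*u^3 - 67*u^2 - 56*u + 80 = (u - 1)*(u^4 - 12*u^3 + 43*u^2 - 24*u - 80) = (u - 5)*(u - 1)*(u^3 - 7*u^2 + 8*u + 16) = (u - 5)*(u - 4)*(u - 1)*(u^2 - 3*u - 4) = (u - 5)*(u - 4)^2*(u - 1)*(u + 1)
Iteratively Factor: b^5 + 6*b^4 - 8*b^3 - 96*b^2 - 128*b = (b - 4)*(b^4 + 10*b^3 + 32*b^2 + 32*b) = b*(b - 4)*(b^3 + 10*b^2 + 32*b + 32) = b*(b - 4)*(b + 4)*(b^2 + 6*b + 8) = b*(b - 4)*(b + 2)*(b + 4)*(b + 4)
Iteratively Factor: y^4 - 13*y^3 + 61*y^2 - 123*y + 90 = (y - 3)*(y^3 - 10*y^2 + 31*y - 30) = (y - 3)*(y - 2)*(y^2 - 8*y + 15) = (y - 3)^2*(y - 2)*(y - 5)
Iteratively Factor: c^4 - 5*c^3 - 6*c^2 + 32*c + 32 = (c + 2)*(c^3 - 7*c^2 + 8*c + 16) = (c - 4)*(c + 2)*(c^2 - 3*c - 4) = (c - 4)*(c + 1)*(c + 2)*(c - 4)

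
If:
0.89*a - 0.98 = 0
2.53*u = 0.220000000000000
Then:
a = 1.10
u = 0.09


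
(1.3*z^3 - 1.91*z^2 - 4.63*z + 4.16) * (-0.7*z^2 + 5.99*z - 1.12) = -0.91*z^5 + 9.124*z^4 - 9.6559*z^3 - 28.5065*z^2 + 30.104*z - 4.6592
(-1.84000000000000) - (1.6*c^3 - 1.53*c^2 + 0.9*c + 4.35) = -1.6*c^3 + 1.53*c^2 - 0.9*c - 6.19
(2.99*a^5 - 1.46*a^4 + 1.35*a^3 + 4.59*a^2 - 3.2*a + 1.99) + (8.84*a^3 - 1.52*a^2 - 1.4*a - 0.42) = 2.99*a^5 - 1.46*a^4 + 10.19*a^3 + 3.07*a^2 - 4.6*a + 1.57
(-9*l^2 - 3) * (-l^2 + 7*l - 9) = 9*l^4 - 63*l^3 + 84*l^2 - 21*l + 27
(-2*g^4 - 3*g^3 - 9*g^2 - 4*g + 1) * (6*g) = -12*g^5 - 18*g^4 - 54*g^3 - 24*g^2 + 6*g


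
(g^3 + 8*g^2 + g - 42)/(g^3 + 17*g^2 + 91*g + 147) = (g - 2)/(g + 7)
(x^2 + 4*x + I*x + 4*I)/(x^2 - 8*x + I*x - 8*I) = (x + 4)/(x - 8)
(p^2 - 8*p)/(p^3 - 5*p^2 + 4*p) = (p - 8)/(p^2 - 5*p + 4)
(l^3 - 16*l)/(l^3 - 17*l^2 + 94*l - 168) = l*(l + 4)/(l^2 - 13*l + 42)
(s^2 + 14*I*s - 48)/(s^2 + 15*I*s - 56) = (s + 6*I)/(s + 7*I)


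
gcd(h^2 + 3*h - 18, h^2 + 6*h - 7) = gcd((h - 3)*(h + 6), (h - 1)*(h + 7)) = 1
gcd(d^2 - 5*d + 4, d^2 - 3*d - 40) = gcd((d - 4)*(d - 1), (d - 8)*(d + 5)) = 1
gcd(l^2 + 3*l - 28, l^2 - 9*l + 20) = l - 4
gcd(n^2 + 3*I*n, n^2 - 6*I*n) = n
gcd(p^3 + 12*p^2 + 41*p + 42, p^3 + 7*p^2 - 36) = p + 3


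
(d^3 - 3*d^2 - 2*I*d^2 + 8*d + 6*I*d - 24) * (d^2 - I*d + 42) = d^5 - 3*d^4 - 3*I*d^4 + 48*d^3 + 9*I*d^3 - 144*d^2 - 92*I*d^2 + 336*d + 276*I*d - 1008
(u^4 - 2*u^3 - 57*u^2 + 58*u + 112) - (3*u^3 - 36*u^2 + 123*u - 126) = u^4 - 5*u^3 - 21*u^2 - 65*u + 238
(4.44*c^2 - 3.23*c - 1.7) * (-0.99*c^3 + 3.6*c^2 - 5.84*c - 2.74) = -4.3956*c^5 + 19.1817*c^4 - 35.8746*c^3 + 0.577599999999997*c^2 + 18.7782*c + 4.658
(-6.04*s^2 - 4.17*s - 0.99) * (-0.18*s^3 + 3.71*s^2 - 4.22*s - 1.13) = 1.0872*s^5 - 21.6578*s^4 + 10.1963*s^3 + 20.7497*s^2 + 8.8899*s + 1.1187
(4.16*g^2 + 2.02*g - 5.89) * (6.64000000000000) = 27.6224*g^2 + 13.4128*g - 39.1096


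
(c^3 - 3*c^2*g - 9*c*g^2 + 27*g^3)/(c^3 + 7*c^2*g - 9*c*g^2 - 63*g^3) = (c - 3*g)/(c + 7*g)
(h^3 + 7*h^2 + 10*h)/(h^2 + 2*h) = h + 5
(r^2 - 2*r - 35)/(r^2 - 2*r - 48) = (-r^2 + 2*r + 35)/(-r^2 + 2*r + 48)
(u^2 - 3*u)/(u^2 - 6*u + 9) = u/(u - 3)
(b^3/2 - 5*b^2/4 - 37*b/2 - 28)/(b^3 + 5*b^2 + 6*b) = (2*b^2 - 9*b - 56)/(4*b*(b + 3))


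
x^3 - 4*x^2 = x^2*(x - 4)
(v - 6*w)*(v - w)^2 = v^3 - 8*v^2*w + 13*v*w^2 - 6*w^3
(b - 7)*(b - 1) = b^2 - 8*b + 7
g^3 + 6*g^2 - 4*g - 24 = (g - 2)*(g + 2)*(g + 6)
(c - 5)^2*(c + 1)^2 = c^4 - 8*c^3 + 6*c^2 + 40*c + 25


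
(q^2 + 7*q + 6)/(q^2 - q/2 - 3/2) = 2*(q + 6)/(2*q - 3)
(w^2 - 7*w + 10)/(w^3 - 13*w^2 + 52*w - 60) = 1/(w - 6)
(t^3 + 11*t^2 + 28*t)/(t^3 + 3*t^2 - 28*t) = (t + 4)/(t - 4)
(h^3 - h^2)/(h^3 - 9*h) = h*(h - 1)/(h^2 - 9)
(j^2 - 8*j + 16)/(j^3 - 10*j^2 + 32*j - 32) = 1/(j - 2)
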